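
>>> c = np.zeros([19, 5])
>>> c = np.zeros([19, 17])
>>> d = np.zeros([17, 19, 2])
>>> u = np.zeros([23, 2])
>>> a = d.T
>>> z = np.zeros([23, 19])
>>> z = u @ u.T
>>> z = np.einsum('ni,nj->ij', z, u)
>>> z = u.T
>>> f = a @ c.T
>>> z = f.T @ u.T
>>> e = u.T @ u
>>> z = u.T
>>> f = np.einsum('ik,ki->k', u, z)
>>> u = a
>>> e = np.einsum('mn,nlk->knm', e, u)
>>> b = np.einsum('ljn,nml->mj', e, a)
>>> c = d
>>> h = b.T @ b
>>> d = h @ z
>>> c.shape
(17, 19, 2)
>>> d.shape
(2, 23)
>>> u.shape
(2, 19, 17)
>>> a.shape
(2, 19, 17)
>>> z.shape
(2, 23)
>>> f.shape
(2,)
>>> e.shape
(17, 2, 2)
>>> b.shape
(19, 2)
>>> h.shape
(2, 2)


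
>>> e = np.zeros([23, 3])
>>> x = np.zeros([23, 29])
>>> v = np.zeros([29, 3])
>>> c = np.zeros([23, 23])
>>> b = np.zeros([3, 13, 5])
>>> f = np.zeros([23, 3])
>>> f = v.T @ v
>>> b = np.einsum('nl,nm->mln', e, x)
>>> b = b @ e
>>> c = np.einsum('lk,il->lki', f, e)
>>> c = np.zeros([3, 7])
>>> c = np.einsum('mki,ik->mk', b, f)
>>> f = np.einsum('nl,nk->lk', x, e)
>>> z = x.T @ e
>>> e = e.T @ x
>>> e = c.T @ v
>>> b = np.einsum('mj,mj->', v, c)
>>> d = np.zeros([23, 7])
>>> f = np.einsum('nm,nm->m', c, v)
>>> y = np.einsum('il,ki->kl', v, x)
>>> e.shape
(3, 3)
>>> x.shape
(23, 29)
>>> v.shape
(29, 3)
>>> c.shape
(29, 3)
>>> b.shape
()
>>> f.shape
(3,)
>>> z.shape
(29, 3)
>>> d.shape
(23, 7)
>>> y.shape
(23, 3)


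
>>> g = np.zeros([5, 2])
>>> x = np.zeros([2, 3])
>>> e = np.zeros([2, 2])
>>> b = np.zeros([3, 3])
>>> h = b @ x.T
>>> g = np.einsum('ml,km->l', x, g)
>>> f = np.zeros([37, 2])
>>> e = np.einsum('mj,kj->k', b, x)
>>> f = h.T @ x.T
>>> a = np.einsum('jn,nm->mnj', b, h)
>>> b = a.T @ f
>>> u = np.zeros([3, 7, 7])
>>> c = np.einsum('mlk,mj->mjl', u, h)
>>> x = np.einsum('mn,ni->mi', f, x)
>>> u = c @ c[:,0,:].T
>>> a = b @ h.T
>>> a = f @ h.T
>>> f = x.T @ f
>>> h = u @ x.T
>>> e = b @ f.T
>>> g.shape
(3,)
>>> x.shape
(2, 3)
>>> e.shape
(3, 3, 3)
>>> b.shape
(3, 3, 2)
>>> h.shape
(3, 2, 2)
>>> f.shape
(3, 2)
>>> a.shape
(2, 3)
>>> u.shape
(3, 2, 3)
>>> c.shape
(3, 2, 7)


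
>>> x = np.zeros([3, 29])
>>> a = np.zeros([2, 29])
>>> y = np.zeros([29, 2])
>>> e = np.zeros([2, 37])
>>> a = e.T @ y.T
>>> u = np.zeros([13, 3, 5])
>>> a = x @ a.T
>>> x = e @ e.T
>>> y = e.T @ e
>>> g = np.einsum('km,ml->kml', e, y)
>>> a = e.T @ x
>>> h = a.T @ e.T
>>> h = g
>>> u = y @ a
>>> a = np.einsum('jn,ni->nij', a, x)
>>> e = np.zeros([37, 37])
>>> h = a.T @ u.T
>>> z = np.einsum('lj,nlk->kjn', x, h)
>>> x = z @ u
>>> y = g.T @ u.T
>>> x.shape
(37, 2, 2)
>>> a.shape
(2, 2, 37)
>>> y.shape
(37, 37, 37)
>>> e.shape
(37, 37)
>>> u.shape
(37, 2)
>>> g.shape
(2, 37, 37)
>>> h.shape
(37, 2, 37)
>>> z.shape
(37, 2, 37)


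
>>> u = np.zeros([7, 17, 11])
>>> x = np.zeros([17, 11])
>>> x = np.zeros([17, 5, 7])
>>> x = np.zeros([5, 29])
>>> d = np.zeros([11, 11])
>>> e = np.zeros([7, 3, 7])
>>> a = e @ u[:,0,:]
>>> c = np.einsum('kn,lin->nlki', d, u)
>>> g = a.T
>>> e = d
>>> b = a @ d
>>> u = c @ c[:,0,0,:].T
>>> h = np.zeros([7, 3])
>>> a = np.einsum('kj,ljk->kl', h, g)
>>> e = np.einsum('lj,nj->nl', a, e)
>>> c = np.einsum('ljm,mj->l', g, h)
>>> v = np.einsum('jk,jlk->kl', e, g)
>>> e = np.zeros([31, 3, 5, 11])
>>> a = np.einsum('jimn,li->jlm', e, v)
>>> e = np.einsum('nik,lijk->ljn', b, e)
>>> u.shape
(11, 7, 11, 11)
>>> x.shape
(5, 29)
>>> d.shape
(11, 11)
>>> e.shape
(31, 5, 7)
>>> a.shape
(31, 7, 5)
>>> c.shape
(11,)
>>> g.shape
(11, 3, 7)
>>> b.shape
(7, 3, 11)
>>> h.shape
(7, 3)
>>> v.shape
(7, 3)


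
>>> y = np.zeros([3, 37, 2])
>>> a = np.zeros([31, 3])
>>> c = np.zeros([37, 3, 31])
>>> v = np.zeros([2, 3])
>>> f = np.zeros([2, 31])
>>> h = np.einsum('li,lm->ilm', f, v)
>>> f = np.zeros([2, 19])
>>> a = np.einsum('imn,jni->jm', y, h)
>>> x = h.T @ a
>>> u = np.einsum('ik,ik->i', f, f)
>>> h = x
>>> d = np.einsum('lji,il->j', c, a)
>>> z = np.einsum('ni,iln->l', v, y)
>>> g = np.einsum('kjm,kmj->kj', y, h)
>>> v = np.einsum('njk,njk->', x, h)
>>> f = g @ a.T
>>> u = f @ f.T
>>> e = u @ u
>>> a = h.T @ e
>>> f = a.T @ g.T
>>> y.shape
(3, 37, 2)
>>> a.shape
(37, 2, 3)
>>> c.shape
(37, 3, 31)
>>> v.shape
()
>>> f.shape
(3, 2, 3)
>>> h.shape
(3, 2, 37)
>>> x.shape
(3, 2, 37)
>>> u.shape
(3, 3)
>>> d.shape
(3,)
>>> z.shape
(37,)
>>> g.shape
(3, 37)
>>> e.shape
(3, 3)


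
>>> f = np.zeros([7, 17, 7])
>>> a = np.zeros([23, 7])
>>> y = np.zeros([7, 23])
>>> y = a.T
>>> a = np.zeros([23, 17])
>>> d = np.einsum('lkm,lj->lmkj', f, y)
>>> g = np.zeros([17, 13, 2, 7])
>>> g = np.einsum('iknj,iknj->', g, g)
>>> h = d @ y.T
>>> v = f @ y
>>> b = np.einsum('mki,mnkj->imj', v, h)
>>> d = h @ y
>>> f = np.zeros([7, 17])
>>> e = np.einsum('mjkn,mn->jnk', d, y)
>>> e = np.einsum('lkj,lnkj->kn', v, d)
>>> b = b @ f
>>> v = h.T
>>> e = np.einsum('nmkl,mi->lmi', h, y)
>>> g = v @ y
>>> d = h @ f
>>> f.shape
(7, 17)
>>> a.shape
(23, 17)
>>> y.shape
(7, 23)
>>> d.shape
(7, 7, 17, 17)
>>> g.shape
(7, 17, 7, 23)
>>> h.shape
(7, 7, 17, 7)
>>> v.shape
(7, 17, 7, 7)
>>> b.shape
(23, 7, 17)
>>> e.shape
(7, 7, 23)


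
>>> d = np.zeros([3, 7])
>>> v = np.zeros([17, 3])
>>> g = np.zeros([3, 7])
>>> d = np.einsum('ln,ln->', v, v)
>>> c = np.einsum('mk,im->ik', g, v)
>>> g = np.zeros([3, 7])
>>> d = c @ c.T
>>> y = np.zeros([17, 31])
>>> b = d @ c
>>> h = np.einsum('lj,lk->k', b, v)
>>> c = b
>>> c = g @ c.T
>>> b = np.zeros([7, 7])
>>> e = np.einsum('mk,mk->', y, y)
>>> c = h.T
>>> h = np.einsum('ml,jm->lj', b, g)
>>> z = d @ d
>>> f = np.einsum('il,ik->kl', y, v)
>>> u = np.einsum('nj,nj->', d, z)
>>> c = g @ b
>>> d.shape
(17, 17)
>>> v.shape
(17, 3)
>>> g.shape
(3, 7)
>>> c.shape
(3, 7)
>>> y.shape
(17, 31)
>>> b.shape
(7, 7)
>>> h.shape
(7, 3)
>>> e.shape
()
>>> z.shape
(17, 17)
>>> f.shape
(3, 31)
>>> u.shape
()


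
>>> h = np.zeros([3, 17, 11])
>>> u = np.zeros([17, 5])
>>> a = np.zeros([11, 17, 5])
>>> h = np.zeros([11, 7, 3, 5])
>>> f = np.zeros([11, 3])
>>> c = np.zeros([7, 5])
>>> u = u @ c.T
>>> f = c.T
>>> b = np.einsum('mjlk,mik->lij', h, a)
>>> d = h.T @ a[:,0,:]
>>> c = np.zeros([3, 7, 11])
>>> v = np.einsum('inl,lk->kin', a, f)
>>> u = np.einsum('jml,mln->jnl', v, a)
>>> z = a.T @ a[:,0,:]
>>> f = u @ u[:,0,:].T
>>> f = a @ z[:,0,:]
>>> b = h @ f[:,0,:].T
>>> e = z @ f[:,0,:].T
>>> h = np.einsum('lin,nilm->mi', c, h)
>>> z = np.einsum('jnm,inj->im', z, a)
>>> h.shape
(5, 7)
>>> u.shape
(7, 5, 17)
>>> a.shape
(11, 17, 5)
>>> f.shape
(11, 17, 5)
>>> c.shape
(3, 7, 11)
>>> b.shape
(11, 7, 3, 11)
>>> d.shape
(5, 3, 7, 5)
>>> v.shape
(7, 11, 17)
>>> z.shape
(11, 5)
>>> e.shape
(5, 17, 11)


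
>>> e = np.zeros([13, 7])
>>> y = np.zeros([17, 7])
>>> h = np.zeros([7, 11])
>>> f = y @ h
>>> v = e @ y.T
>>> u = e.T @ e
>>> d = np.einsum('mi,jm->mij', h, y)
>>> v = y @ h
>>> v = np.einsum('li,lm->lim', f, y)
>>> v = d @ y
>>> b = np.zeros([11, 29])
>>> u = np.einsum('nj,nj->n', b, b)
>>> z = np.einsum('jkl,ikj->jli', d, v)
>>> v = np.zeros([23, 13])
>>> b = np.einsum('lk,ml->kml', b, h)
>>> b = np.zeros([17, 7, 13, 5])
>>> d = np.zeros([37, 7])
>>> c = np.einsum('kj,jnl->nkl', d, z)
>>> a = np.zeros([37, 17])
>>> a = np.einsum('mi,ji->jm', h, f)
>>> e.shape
(13, 7)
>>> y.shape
(17, 7)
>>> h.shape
(7, 11)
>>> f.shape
(17, 11)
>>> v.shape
(23, 13)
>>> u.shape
(11,)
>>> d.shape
(37, 7)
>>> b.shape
(17, 7, 13, 5)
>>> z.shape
(7, 17, 7)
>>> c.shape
(17, 37, 7)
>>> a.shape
(17, 7)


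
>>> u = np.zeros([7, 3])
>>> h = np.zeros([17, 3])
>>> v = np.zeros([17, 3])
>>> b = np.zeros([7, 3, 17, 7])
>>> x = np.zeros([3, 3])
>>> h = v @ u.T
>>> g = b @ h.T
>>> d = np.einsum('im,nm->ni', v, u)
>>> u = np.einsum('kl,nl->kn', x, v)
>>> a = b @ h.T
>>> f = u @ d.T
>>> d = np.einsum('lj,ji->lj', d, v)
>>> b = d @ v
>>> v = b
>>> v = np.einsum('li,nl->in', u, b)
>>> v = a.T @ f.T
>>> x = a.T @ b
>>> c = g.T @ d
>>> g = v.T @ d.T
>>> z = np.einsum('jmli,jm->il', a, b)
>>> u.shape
(3, 17)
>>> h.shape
(17, 7)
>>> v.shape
(17, 17, 3, 3)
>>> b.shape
(7, 3)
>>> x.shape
(17, 17, 3, 3)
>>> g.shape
(3, 3, 17, 7)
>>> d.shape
(7, 17)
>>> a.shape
(7, 3, 17, 17)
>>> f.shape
(3, 7)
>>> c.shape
(17, 17, 3, 17)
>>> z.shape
(17, 17)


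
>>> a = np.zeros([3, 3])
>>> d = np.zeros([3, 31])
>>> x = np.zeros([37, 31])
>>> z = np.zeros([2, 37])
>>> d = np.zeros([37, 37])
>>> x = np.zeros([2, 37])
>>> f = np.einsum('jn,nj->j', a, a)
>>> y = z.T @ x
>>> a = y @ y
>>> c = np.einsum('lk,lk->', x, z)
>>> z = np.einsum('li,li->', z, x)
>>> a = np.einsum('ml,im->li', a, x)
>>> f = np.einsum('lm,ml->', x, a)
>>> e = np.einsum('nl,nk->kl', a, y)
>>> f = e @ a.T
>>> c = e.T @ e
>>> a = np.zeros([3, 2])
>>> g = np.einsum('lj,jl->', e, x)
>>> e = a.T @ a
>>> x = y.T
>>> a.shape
(3, 2)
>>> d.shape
(37, 37)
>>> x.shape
(37, 37)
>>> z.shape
()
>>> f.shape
(37, 37)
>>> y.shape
(37, 37)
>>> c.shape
(2, 2)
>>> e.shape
(2, 2)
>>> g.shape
()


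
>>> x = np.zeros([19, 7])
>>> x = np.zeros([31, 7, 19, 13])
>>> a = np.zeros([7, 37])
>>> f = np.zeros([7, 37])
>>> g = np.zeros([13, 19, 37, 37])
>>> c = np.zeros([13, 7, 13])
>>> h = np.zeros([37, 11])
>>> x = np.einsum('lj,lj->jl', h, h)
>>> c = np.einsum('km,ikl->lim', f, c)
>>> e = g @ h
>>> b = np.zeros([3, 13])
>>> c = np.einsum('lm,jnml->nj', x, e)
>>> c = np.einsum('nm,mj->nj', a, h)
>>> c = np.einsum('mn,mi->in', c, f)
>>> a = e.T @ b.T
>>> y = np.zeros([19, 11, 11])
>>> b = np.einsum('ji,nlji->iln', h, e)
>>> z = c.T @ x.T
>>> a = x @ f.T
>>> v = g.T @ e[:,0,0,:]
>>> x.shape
(11, 37)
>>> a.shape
(11, 7)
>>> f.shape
(7, 37)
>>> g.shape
(13, 19, 37, 37)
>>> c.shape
(37, 11)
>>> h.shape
(37, 11)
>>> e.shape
(13, 19, 37, 11)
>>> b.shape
(11, 19, 13)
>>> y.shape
(19, 11, 11)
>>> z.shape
(11, 11)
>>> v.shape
(37, 37, 19, 11)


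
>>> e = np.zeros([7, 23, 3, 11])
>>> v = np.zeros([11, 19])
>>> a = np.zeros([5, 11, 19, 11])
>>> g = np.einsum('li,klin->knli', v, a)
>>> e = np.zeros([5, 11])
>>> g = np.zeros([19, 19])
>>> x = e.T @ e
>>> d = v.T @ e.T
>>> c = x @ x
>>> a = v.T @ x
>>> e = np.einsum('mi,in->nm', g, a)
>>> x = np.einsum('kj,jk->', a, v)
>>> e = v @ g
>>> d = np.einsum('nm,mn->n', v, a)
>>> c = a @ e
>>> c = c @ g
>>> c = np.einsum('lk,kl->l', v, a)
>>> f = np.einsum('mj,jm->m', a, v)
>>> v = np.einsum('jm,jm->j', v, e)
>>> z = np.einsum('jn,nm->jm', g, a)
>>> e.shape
(11, 19)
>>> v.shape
(11,)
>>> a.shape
(19, 11)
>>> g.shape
(19, 19)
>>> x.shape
()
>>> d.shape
(11,)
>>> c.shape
(11,)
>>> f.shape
(19,)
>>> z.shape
(19, 11)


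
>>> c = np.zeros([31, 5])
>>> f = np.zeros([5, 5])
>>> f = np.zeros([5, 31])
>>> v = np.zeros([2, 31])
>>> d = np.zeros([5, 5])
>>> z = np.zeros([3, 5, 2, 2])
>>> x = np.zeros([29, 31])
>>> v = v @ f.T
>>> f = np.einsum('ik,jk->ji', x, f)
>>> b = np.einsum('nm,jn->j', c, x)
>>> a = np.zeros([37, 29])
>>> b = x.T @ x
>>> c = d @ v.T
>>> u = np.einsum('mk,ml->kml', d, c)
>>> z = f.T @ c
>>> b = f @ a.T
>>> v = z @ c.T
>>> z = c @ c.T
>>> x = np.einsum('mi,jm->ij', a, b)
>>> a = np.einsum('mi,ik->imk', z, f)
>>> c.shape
(5, 2)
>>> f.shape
(5, 29)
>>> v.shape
(29, 5)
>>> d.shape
(5, 5)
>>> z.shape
(5, 5)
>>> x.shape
(29, 5)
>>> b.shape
(5, 37)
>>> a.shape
(5, 5, 29)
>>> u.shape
(5, 5, 2)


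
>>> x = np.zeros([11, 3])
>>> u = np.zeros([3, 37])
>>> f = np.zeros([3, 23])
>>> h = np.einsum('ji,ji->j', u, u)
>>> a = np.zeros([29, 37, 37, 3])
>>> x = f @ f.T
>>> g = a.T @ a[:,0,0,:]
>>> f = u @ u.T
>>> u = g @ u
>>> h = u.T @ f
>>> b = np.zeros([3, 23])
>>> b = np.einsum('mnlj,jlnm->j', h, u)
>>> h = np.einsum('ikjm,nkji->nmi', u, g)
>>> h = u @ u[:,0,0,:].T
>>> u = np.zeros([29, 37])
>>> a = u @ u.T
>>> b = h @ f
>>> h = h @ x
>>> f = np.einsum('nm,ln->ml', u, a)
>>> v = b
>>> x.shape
(3, 3)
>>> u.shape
(29, 37)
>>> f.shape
(37, 29)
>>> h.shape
(3, 37, 37, 3)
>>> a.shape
(29, 29)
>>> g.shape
(3, 37, 37, 3)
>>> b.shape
(3, 37, 37, 3)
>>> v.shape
(3, 37, 37, 3)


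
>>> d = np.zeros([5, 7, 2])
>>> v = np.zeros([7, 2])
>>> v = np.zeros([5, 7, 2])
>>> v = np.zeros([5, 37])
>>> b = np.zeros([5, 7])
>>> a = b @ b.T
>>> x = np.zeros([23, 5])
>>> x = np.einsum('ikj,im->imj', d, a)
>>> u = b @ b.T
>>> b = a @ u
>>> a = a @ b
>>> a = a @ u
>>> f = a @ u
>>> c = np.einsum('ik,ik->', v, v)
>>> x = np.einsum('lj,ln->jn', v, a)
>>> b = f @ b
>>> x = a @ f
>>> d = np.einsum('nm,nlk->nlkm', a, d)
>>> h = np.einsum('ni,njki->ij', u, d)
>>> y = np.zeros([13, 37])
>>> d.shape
(5, 7, 2, 5)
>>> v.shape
(5, 37)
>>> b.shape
(5, 5)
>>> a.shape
(5, 5)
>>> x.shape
(5, 5)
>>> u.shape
(5, 5)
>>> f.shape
(5, 5)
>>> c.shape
()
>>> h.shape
(5, 7)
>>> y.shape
(13, 37)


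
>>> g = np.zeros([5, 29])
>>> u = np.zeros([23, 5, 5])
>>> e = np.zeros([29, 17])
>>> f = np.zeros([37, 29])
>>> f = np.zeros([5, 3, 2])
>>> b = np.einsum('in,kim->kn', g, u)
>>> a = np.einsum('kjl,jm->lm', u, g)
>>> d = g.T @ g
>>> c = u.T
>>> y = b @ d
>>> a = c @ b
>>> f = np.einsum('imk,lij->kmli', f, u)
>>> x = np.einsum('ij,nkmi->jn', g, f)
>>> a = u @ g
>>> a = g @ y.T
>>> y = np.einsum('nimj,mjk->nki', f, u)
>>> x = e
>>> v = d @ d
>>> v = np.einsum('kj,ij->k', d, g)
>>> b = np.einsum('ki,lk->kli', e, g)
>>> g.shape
(5, 29)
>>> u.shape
(23, 5, 5)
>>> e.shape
(29, 17)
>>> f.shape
(2, 3, 23, 5)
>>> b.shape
(29, 5, 17)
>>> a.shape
(5, 23)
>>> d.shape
(29, 29)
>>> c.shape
(5, 5, 23)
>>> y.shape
(2, 5, 3)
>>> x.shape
(29, 17)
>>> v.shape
(29,)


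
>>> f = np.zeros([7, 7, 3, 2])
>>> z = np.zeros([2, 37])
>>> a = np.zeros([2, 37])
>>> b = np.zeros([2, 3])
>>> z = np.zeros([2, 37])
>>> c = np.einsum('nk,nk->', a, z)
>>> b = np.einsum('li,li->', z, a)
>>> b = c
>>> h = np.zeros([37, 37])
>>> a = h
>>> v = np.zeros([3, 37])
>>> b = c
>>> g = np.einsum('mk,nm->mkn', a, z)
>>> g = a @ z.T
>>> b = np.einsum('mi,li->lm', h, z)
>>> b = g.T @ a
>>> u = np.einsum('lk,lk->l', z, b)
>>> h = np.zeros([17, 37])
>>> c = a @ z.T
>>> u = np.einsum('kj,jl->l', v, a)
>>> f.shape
(7, 7, 3, 2)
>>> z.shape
(2, 37)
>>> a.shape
(37, 37)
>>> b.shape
(2, 37)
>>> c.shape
(37, 2)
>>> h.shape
(17, 37)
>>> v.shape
(3, 37)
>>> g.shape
(37, 2)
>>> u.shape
(37,)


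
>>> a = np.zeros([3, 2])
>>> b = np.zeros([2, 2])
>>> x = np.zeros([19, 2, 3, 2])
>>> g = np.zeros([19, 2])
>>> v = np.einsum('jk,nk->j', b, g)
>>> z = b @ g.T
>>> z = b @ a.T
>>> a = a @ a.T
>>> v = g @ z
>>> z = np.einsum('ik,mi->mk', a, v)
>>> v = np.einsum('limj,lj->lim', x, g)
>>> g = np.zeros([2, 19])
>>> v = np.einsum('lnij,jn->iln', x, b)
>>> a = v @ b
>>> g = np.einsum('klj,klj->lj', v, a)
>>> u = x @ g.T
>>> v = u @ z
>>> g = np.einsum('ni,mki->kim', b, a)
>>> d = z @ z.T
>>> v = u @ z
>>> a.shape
(3, 19, 2)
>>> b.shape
(2, 2)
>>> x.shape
(19, 2, 3, 2)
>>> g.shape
(19, 2, 3)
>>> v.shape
(19, 2, 3, 3)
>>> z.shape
(19, 3)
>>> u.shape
(19, 2, 3, 19)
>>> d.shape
(19, 19)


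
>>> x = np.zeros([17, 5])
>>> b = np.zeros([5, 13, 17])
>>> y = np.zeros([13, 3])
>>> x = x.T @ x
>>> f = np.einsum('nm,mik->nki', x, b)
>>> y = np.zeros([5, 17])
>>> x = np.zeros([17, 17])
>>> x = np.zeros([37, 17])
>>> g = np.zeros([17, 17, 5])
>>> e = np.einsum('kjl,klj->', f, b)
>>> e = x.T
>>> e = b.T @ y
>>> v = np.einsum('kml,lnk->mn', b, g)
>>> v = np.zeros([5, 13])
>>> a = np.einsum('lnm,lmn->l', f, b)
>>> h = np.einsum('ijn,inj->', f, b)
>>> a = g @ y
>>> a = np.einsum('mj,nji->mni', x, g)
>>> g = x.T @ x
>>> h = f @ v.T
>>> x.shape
(37, 17)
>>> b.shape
(5, 13, 17)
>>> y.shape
(5, 17)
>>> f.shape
(5, 17, 13)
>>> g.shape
(17, 17)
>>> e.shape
(17, 13, 17)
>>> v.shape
(5, 13)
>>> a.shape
(37, 17, 5)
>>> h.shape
(5, 17, 5)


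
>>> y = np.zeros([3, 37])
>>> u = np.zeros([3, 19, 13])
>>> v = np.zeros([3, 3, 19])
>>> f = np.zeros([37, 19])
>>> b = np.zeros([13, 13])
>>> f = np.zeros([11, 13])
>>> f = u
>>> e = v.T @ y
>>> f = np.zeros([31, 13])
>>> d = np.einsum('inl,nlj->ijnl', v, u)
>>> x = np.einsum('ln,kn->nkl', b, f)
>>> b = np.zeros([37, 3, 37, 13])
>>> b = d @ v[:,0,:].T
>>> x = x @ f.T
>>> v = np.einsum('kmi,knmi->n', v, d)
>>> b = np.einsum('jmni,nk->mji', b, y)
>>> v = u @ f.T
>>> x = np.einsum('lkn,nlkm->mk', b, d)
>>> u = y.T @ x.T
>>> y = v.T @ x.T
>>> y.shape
(31, 19, 19)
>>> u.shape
(37, 19)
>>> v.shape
(3, 19, 31)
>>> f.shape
(31, 13)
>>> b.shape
(13, 3, 3)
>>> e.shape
(19, 3, 37)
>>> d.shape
(3, 13, 3, 19)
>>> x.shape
(19, 3)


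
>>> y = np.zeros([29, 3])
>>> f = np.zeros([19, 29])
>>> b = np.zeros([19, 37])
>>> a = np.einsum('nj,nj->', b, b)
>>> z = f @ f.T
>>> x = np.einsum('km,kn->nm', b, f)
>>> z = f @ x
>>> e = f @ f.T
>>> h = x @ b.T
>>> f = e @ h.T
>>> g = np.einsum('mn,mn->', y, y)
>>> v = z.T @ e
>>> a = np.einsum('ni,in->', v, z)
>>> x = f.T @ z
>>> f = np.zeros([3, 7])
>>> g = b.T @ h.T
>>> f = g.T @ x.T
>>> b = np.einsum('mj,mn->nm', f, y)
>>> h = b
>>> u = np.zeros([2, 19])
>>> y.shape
(29, 3)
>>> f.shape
(29, 29)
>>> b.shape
(3, 29)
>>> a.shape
()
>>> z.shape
(19, 37)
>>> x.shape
(29, 37)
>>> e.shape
(19, 19)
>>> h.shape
(3, 29)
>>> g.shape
(37, 29)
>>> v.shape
(37, 19)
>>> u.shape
(2, 19)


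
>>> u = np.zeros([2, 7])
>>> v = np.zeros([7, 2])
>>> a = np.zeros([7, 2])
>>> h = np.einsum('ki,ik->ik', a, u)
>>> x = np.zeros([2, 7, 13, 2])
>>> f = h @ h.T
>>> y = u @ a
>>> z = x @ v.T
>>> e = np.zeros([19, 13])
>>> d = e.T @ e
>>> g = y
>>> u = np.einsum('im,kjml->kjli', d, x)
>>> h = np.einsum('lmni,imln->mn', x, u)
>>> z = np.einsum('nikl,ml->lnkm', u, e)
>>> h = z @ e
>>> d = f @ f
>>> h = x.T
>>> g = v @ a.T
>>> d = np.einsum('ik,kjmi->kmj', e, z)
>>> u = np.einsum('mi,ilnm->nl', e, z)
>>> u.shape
(2, 2)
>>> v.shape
(7, 2)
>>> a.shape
(7, 2)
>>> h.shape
(2, 13, 7, 2)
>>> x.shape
(2, 7, 13, 2)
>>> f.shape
(2, 2)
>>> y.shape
(2, 2)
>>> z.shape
(13, 2, 2, 19)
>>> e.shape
(19, 13)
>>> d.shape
(13, 2, 2)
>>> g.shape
(7, 7)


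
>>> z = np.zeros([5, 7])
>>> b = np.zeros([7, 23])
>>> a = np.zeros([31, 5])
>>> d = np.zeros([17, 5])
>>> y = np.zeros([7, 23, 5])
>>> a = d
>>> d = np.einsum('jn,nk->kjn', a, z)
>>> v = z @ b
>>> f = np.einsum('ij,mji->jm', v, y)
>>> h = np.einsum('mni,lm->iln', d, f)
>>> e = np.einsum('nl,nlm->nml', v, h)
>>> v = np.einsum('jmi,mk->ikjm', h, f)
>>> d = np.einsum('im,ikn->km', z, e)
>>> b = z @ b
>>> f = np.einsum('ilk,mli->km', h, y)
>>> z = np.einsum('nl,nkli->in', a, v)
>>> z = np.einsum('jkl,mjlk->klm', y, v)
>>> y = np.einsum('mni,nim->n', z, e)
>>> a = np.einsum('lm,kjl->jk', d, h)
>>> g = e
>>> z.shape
(23, 5, 17)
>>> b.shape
(5, 23)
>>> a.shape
(23, 5)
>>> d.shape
(17, 7)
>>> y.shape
(5,)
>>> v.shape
(17, 7, 5, 23)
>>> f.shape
(17, 7)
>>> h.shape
(5, 23, 17)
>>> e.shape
(5, 17, 23)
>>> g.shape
(5, 17, 23)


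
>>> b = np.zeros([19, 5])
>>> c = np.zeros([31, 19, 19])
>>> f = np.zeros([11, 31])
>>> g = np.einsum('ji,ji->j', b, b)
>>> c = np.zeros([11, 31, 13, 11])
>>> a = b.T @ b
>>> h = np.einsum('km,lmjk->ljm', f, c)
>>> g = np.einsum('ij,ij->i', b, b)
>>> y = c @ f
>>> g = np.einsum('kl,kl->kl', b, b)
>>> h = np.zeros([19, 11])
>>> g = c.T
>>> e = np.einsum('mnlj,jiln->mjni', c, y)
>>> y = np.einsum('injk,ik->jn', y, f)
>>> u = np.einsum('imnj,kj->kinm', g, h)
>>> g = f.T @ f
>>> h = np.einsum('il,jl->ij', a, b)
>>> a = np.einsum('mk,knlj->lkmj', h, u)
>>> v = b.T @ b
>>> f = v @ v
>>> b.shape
(19, 5)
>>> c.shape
(11, 31, 13, 11)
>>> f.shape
(5, 5)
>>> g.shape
(31, 31)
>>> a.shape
(31, 19, 5, 13)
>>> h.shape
(5, 19)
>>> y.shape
(13, 31)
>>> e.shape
(11, 11, 31, 31)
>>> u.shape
(19, 11, 31, 13)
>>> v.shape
(5, 5)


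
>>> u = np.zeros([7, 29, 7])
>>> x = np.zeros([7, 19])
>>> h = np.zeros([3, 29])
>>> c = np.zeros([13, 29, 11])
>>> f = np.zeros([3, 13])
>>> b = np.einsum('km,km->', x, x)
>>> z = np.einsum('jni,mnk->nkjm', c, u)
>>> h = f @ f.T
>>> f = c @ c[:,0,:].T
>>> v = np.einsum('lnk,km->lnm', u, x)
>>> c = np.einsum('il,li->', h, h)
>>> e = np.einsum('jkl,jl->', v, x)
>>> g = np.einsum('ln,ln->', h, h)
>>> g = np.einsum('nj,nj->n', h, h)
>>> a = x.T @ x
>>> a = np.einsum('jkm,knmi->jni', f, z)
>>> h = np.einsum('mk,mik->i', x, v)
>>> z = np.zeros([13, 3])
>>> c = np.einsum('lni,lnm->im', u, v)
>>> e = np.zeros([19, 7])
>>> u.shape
(7, 29, 7)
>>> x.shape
(7, 19)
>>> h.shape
(29,)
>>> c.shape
(7, 19)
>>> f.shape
(13, 29, 13)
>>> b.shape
()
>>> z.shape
(13, 3)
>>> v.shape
(7, 29, 19)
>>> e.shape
(19, 7)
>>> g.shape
(3,)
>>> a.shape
(13, 7, 7)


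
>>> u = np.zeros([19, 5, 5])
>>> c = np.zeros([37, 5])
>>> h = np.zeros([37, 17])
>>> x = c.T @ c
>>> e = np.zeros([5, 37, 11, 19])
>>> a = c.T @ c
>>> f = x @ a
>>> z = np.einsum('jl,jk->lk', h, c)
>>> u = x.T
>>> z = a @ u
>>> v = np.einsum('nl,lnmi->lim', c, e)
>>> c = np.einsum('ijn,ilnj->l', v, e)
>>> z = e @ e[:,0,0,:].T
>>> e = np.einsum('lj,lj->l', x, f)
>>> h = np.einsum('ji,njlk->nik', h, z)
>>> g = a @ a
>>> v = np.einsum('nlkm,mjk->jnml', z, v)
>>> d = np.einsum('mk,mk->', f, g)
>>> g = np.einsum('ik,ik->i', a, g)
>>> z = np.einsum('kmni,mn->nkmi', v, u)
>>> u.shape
(5, 5)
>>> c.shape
(37,)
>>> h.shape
(5, 17, 5)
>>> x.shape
(5, 5)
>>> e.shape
(5,)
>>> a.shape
(5, 5)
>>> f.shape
(5, 5)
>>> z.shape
(5, 19, 5, 37)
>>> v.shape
(19, 5, 5, 37)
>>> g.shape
(5,)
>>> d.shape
()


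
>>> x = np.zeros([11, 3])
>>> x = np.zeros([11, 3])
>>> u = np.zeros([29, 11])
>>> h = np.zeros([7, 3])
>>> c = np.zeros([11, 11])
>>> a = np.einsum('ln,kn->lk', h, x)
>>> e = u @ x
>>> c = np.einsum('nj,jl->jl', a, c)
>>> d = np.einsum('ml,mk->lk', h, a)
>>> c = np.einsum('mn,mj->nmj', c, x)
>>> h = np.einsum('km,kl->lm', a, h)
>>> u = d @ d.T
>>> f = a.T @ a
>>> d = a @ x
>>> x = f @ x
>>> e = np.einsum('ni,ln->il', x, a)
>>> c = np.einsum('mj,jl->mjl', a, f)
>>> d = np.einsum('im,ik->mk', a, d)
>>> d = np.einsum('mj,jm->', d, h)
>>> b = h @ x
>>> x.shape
(11, 3)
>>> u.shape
(3, 3)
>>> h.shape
(3, 11)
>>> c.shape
(7, 11, 11)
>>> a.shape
(7, 11)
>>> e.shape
(3, 7)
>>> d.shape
()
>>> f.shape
(11, 11)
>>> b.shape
(3, 3)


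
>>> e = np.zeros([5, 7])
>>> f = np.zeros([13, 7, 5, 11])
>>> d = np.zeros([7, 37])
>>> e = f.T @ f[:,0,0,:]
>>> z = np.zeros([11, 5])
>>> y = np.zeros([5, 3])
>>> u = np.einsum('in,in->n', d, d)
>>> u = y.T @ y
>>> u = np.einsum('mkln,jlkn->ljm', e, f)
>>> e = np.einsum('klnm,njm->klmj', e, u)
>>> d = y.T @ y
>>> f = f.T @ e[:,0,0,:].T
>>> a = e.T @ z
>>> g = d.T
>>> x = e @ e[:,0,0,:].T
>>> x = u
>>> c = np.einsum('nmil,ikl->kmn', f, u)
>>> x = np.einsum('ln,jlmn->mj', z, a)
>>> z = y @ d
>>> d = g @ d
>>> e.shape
(11, 5, 11, 13)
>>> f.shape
(11, 5, 7, 11)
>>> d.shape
(3, 3)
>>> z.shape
(5, 3)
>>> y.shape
(5, 3)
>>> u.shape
(7, 13, 11)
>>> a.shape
(13, 11, 5, 5)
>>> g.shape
(3, 3)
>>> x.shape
(5, 13)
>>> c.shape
(13, 5, 11)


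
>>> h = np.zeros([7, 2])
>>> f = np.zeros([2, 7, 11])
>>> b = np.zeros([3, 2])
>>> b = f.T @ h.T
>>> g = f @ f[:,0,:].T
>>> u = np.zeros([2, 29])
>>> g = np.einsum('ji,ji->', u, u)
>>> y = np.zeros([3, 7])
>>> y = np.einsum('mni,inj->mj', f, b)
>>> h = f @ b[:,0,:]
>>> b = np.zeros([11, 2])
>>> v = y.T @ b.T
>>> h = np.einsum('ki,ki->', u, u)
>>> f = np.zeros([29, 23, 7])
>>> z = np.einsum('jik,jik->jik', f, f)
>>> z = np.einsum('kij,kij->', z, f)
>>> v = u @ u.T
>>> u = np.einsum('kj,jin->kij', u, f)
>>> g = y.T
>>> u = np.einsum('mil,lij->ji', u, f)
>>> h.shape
()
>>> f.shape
(29, 23, 7)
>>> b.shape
(11, 2)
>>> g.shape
(7, 2)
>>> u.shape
(7, 23)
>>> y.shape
(2, 7)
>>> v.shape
(2, 2)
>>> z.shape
()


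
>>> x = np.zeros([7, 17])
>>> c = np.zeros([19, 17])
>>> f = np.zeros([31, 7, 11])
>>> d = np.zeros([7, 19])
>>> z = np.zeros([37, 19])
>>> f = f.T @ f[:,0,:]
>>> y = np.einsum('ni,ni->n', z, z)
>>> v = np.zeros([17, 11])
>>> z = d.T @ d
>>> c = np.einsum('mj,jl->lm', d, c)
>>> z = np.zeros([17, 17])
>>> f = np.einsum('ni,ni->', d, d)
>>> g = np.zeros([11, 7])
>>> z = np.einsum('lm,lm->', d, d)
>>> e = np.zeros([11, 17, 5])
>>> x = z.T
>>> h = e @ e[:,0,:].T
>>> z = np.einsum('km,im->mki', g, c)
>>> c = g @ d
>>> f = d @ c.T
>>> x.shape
()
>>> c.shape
(11, 19)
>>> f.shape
(7, 11)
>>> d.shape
(7, 19)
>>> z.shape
(7, 11, 17)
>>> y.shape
(37,)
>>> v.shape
(17, 11)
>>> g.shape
(11, 7)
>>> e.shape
(11, 17, 5)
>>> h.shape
(11, 17, 11)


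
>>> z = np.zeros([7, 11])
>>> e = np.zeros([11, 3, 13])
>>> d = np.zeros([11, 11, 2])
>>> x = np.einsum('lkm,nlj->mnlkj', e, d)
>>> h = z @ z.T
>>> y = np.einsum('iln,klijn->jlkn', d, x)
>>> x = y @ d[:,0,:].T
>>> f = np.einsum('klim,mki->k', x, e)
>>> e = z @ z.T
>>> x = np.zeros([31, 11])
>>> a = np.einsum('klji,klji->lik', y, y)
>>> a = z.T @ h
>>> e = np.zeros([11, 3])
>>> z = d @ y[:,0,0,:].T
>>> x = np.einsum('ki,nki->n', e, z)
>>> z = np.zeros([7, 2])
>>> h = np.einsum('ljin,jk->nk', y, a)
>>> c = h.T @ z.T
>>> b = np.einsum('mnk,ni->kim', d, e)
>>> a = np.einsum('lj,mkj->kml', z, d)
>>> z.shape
(7, 2)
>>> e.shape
(11, 3)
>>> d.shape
(11, 11, 2)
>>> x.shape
(11,)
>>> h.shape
(2, 7)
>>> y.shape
(3, 11, 13, 2)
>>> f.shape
(3,)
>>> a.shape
(11, 11, 7)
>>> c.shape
(7, 7)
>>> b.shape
(2, 3, 11)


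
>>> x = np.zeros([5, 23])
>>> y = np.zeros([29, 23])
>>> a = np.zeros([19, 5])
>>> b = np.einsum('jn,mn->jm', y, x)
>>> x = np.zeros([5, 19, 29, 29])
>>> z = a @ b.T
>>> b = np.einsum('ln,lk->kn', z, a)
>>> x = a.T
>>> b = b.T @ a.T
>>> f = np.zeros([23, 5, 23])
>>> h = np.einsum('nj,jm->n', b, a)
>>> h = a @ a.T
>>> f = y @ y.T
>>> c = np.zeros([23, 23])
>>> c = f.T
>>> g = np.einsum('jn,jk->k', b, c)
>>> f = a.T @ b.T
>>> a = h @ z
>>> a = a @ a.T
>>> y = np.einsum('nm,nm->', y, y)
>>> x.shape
(5, 19)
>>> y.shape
()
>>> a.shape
(19, 19)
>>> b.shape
(29, 19)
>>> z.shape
(19, 29)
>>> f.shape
(5, 29)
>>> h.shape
(19, 19)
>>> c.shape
(29, 29)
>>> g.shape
(29,)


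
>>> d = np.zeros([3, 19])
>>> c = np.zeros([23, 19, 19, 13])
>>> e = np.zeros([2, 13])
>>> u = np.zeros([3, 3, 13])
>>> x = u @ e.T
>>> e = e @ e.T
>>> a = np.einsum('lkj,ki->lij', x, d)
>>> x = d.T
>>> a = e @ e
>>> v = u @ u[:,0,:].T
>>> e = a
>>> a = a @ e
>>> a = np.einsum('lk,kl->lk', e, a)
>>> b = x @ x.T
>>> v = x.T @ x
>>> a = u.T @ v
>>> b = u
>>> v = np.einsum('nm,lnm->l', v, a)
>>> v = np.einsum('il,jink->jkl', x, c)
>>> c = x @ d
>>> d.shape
(3, 19)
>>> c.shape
(19, 19)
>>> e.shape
(2, 2)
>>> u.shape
(3, 3, 13)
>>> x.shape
(19, 3)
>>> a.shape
(13, 3, 3)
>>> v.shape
(23, 13, 3)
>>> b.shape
(3, 3, 13)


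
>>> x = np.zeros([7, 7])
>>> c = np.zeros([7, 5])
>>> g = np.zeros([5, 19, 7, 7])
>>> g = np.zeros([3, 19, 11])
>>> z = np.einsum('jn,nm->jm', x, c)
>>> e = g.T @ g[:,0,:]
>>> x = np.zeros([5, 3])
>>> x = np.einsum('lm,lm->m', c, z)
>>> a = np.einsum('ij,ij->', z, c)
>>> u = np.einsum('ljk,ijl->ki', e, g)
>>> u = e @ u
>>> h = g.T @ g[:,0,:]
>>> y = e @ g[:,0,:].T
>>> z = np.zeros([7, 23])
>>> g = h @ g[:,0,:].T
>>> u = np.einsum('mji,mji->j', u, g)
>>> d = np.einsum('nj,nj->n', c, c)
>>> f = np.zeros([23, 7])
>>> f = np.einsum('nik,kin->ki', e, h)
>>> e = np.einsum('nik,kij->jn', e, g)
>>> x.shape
(5,)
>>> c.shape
(7, 5)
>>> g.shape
(11, 19, 3)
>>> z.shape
(7, 23)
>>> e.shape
(3, 11)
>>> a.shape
()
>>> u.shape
(19,)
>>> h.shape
(11, 19, 11)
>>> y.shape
(11, 19, 3)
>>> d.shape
(7,)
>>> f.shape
(11, 19)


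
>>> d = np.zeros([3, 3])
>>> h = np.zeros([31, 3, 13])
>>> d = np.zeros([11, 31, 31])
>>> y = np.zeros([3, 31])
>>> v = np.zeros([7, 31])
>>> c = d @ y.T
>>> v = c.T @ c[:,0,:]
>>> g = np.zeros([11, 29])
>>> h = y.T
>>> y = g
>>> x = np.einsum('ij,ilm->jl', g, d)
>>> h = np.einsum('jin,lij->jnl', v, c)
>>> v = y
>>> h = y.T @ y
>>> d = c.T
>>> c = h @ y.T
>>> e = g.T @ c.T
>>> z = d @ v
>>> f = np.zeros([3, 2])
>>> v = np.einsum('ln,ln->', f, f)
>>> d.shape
(3, 31, 11)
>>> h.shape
(29, 29)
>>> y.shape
(11, 29)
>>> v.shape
()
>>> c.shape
(29, 11)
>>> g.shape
(11, 29)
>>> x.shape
(29, 31)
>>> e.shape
(29, 29)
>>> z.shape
(3, 31, 29)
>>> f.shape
(3, 2)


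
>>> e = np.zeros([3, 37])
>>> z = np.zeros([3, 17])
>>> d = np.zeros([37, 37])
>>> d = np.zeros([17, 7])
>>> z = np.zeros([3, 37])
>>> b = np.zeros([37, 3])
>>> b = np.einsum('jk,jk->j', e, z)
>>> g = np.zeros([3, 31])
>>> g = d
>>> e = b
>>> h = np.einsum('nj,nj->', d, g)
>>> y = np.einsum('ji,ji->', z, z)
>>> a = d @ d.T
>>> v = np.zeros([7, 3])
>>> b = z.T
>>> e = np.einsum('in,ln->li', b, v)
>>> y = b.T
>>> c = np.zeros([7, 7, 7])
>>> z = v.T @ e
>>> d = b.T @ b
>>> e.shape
(7, 37)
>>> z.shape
(3, 37)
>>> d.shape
(3, 3)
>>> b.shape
(37, 3)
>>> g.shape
(17, 7)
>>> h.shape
()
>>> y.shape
(3, 37)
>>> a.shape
(17, 17)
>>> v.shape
(7, 3)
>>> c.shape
(7, 7, 7)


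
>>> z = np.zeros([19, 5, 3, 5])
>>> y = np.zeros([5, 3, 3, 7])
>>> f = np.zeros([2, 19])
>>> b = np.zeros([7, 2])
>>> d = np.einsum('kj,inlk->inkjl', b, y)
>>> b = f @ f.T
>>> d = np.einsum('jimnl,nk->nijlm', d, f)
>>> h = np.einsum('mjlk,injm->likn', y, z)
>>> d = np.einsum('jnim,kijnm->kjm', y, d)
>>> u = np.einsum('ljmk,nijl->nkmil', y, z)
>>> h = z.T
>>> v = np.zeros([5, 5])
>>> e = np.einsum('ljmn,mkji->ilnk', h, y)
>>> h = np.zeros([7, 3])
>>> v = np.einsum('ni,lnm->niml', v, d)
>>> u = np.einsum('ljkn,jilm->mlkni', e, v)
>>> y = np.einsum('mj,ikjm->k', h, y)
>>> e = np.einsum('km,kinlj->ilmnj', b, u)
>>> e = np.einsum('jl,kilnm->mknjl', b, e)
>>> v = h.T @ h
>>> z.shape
(19, 5, 3, 5)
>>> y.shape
(3,)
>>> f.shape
(2, 19)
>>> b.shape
(2, 2)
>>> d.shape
(2, 5, 7)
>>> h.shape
(7, 3)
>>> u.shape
(2, 7, 19, 3, 5)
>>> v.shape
(3, 3)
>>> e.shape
(5, 7, 19, 2, 2)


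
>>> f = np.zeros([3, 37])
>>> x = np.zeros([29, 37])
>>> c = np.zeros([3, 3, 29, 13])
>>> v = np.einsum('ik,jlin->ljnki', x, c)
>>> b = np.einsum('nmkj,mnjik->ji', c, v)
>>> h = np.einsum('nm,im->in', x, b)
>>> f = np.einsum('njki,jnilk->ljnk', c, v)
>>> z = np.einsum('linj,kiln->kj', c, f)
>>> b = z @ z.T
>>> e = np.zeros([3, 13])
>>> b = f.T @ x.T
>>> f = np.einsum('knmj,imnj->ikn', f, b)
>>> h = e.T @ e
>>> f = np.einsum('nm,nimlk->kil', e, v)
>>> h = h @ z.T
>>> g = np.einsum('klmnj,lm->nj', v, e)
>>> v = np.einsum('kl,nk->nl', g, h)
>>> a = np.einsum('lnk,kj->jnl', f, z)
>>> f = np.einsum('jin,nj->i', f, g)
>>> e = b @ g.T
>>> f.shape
(3,)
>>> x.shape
(29, 37)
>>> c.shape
(3, 3, 29, 13)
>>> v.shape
(13, 29)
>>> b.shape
(29, 3, 3, 29)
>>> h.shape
(13, 37)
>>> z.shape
(37, 13)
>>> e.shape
(29, 3, 3, 37)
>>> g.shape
(37, 29)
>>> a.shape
(13, 3, 29)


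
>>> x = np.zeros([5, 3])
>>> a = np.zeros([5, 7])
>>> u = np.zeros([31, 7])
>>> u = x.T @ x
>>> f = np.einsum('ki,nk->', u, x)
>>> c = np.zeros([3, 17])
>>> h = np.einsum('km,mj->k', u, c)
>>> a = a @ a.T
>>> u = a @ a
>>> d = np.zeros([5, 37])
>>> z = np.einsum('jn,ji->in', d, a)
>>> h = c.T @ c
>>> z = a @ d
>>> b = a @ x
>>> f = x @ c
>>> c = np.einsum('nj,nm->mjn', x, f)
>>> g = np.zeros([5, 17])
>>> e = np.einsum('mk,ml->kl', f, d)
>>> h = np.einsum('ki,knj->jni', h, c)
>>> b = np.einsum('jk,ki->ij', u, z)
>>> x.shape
(5, 3)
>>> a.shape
(5, 5)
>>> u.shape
(5, 5)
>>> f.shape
(5, 17)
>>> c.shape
(17, 3, 5)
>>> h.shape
(5, 3, 17)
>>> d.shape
(5, 37)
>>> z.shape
(5, 37)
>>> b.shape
(37, 5)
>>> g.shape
(5, 17)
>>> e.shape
(17, 37)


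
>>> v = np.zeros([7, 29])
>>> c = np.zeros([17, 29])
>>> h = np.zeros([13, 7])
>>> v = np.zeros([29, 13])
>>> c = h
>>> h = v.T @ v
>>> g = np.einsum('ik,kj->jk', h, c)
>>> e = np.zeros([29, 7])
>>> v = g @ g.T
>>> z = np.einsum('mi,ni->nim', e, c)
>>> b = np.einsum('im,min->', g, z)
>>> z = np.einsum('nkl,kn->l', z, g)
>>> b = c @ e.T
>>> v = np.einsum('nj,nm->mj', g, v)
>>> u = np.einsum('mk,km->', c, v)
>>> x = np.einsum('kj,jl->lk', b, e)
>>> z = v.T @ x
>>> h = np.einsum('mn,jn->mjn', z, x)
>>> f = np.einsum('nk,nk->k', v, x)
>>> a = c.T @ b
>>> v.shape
(7, 13)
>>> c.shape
(13, 7)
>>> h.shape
(13, 7, 13)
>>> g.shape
(7, 13)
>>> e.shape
(29, 7)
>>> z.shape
(13, 13)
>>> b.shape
(13, 29)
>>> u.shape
()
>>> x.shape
(7, 13)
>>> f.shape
(13,)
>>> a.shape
(7, 29)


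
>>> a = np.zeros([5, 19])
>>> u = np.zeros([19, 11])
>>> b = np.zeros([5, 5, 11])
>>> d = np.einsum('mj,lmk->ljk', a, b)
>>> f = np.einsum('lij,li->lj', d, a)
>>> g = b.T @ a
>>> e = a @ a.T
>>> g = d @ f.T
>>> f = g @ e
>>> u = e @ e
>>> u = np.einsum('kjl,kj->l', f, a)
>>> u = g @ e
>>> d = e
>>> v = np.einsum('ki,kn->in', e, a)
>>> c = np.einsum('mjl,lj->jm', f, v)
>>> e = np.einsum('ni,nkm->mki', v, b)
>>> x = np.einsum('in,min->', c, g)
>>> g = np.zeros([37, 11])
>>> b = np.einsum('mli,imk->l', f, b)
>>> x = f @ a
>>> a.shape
(5, 19)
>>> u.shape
(5, 19, 5)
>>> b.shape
(19,)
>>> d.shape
(5, 5)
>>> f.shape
(5, 19, 5)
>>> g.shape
(37, 11)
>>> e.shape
(11, 5, 19)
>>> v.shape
(5, 19)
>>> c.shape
(19, 5)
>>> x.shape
(5, 19, 19)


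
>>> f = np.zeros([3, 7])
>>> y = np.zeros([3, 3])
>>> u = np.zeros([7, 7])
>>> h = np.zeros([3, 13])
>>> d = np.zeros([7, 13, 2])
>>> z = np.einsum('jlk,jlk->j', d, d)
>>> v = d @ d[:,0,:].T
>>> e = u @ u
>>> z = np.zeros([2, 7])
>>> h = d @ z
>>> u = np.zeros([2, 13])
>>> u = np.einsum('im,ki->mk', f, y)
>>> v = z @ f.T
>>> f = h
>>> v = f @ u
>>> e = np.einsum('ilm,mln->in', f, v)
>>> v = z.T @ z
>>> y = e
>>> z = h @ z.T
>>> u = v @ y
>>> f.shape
(7, 13, 7)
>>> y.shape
(7, 3)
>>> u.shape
(7, 3)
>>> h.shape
(7, 13, 7)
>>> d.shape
(7, 13, 2)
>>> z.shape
(7, 13, 2)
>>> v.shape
(7, 7)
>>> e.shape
(7, 3)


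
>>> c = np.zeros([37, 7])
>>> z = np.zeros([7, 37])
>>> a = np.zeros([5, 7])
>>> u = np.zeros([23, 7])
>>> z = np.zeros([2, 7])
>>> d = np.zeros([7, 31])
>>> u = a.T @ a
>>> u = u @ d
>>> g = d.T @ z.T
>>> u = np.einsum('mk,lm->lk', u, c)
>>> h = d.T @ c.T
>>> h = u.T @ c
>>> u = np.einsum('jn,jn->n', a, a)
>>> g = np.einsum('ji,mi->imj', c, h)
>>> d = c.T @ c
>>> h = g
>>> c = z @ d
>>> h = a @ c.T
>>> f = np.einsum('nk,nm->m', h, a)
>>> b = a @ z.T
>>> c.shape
(2, 7)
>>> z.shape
(2, 7)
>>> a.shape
(5, 7)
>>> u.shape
(7,)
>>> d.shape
(7, 7)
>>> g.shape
(7, 31, 37)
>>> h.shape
(5, 2)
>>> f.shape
(7,)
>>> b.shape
(5, 2)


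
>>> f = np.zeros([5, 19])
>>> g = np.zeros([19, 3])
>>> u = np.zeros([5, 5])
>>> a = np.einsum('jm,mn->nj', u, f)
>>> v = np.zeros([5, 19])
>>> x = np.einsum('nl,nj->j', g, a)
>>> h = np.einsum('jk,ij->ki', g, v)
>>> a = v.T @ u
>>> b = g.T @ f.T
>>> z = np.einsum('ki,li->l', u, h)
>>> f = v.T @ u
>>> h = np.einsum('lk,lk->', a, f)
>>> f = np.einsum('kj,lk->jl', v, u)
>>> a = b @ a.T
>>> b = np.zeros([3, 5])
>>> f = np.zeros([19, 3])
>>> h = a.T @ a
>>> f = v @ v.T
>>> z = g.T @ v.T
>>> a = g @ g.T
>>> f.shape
(5, 5)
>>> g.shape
(19, 3)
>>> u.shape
(5, 5)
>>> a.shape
(19, 19)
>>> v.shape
(5, 19)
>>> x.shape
(5,)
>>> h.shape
(19, 19)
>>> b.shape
(3, 5)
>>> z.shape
(3, 5)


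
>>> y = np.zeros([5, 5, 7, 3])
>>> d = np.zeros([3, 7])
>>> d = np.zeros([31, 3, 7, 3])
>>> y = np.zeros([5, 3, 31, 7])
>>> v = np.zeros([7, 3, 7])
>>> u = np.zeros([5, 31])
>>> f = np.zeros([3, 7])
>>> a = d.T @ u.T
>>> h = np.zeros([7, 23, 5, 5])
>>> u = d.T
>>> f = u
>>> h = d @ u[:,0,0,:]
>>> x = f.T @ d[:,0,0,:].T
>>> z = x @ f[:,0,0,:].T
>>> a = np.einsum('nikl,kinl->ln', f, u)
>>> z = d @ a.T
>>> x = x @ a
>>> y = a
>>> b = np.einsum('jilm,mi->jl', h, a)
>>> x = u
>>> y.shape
(31, 3)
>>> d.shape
(31, 3, 7, 3)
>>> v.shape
(7, 3, 7)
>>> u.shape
(3, 7, 3, 31)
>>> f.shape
(3, 7, 3, 31)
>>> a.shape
(31, 3)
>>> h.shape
(31, 3, 7, 31)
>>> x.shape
(3, 7, 3, 31)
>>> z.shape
(31, 3, 7, 31)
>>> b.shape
(31, 7)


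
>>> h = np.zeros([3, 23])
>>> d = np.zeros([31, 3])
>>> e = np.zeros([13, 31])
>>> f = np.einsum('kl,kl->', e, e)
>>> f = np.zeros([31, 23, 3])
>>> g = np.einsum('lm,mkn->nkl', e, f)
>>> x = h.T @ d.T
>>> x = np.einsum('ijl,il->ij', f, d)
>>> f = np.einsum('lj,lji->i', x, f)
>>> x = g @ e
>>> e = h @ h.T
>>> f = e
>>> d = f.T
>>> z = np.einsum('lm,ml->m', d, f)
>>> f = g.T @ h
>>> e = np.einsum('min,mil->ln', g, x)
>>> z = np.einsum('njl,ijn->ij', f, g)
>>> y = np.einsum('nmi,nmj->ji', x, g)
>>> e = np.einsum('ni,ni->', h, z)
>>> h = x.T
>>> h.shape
(31, 23, 3)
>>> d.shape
(3, 3)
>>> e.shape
()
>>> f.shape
(13, 23, 23)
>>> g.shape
(3, 23, 13)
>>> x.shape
(3, 23, 31)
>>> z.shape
(3, 23)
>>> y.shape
(13, 31)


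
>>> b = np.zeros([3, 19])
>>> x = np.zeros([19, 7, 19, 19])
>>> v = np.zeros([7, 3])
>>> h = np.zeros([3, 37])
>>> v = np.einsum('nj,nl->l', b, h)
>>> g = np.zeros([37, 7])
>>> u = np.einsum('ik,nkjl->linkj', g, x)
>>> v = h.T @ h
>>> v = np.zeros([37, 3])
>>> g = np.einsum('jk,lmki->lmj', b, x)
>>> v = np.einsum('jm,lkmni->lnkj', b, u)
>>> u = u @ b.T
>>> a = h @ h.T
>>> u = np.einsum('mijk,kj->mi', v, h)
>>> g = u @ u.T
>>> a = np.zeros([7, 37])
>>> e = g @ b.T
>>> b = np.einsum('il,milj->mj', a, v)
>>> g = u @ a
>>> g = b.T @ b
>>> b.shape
(19, 3)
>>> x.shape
(19, 7, 19, 19)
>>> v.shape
(19, 7, 37, 3)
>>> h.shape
(3, 37)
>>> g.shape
(3, 3)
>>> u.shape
(19, 7)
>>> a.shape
(7, 37)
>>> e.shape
(19, 3)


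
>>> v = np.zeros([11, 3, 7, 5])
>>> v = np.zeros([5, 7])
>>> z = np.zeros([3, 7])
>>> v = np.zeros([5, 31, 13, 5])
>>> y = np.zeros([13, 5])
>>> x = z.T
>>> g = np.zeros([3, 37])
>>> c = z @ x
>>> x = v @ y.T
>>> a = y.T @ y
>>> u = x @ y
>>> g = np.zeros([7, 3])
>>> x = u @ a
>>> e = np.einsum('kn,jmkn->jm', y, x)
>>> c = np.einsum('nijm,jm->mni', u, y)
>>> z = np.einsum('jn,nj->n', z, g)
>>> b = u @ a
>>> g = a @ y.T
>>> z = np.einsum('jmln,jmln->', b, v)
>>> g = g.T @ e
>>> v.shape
(5, 31, 13, 5)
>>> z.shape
()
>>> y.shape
(13, 5)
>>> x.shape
(5, 31, 13, 5)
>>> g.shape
(13, 31)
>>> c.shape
(5, 5, 31)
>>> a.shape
(5, 5)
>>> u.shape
(5, 31, 13, 5)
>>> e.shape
(5, 31)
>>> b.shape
(5, 31, 13, 5)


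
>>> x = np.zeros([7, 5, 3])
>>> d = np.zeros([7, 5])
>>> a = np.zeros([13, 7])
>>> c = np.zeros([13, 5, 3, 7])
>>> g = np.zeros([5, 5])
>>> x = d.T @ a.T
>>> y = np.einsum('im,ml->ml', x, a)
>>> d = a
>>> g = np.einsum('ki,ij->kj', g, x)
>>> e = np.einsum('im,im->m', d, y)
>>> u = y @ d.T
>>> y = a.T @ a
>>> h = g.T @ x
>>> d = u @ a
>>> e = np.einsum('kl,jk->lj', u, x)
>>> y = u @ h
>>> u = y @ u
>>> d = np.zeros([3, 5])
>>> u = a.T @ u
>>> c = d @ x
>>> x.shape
(5, 13)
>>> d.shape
(3, 5)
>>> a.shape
(13, 7)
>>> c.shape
(3, 13)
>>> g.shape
(5, 13)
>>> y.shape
(13, 13)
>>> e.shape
(13, 5)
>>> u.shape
(7, 13)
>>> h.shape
(13, 13)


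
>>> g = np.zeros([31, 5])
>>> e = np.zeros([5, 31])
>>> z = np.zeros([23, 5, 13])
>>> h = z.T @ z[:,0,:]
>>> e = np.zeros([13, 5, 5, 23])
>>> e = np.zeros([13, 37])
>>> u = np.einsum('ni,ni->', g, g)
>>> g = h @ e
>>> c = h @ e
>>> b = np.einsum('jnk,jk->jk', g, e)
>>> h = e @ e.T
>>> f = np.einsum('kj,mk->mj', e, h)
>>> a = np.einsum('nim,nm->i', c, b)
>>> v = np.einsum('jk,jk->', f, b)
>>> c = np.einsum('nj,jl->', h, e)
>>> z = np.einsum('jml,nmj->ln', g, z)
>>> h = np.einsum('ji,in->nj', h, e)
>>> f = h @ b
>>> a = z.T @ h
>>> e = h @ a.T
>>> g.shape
(13, 5, 37)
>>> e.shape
(37, 23)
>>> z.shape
(37, 23)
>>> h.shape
(37, 13)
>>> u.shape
()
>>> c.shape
()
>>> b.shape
(13, 37)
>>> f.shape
(37, 37)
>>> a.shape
(23, 13)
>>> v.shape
()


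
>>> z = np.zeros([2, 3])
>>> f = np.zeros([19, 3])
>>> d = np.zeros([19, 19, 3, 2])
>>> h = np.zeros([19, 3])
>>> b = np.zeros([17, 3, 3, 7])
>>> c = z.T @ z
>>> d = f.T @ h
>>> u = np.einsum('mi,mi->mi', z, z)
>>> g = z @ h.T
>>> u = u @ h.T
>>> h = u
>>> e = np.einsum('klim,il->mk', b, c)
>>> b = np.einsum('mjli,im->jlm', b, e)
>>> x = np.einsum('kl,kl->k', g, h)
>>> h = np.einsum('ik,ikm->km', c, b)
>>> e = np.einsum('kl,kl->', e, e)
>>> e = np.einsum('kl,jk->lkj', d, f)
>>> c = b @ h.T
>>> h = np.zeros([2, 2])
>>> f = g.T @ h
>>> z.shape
(2, 3)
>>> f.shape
(19, 2)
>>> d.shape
(3, 3)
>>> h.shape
(2, 2)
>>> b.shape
(3, 3, 17)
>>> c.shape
(3, 3, 3)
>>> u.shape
(2, 19)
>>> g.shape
(2, 19)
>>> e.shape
(3, 3, 19)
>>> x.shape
(2,)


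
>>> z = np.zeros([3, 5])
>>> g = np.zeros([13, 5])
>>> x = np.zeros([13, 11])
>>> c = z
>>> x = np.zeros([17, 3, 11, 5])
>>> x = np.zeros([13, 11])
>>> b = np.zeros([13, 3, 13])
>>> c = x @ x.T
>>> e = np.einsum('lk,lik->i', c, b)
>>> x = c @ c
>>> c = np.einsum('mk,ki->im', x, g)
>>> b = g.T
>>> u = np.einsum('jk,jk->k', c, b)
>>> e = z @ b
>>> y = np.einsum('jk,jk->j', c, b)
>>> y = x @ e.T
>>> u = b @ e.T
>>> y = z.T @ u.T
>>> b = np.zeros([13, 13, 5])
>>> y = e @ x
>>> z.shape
(3, 5)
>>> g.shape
(13, 5)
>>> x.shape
(13, 13)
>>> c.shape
(5, 13)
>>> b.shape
(13, 13, 5)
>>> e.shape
(3, 13)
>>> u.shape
(5, 3)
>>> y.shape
(3, 13)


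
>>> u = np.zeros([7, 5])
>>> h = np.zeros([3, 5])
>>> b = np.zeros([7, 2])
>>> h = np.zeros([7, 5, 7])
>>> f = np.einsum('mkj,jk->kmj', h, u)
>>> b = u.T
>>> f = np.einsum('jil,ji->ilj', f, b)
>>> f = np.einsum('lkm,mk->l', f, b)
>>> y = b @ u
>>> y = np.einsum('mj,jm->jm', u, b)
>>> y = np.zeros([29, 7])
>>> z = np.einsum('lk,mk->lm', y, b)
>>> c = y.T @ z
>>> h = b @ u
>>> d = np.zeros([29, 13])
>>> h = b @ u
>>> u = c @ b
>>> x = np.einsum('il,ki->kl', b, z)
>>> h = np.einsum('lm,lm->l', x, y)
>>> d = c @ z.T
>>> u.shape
(7, 7)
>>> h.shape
(29,)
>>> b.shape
(5, 7)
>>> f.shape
(7,)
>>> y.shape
(29, 7)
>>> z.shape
(29, 5)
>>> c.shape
(7, 5)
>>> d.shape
(7, 29)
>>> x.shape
(29, 7)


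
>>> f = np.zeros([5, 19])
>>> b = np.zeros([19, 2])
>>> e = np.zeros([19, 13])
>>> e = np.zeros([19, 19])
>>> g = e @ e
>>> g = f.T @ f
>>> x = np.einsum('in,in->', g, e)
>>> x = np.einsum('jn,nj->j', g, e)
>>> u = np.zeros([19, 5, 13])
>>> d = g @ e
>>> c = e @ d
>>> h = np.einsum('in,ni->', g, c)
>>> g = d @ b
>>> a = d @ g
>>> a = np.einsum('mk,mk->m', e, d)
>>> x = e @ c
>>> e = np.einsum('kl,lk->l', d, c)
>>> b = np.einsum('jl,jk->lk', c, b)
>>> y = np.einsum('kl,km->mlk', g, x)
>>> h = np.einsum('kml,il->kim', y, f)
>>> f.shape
(5, 19)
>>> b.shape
(19, 2)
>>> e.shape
(19,)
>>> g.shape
(19, 2)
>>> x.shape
(19, 19)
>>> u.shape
(19, 5, 13)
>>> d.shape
(19, 19)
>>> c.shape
(19, 19)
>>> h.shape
(19, 5, 2)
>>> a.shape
(19,)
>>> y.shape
(19, 2, 19)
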